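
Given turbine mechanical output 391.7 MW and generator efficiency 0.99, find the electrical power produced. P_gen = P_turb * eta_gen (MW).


P_gen = 391.7 * 0.99 = 387.7830 MW


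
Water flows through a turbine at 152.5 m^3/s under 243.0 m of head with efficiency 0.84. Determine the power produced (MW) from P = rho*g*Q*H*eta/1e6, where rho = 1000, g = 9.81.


P = 1000 * 9.81 * 152.5 * 243.0 * 0.84 / 1e6 = 305.3686 MW


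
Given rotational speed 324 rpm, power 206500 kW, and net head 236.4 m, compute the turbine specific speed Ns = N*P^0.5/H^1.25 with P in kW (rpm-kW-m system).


Ns = 324 * 206500^0.5 / 236.4^1.25 = 158.8348


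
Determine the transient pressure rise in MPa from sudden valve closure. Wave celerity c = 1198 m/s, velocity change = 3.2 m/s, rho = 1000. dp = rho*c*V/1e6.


dp = 1000 * 1198 * 3.2 / 1e6 = 3.8336 MPa


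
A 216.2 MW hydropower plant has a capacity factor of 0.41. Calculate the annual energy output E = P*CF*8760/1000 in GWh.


E = 216.2 * 0.41 * 8760 / 1000 = 776.5039 GWh


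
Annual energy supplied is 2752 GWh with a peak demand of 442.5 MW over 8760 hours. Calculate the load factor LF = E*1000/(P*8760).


LF = 2752 * 1000 / (442.5 * 8760) = 0.7100


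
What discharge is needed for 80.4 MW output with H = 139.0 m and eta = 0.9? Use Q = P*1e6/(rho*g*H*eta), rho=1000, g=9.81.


Q = 80.4 * 1e6 / (1000 * 9.81 * 139.0 * 0.9) = 65.5133 m^3/s


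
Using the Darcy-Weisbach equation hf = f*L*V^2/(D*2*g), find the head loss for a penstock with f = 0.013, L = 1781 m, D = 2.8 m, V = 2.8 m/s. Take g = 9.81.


hf = 0.013 * 1781 * 2.8^2 / (2.8 * 2 * 9.81) = 3.3042 m


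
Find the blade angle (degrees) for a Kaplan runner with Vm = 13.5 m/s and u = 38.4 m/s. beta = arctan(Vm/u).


beta = arctan(13.5 / 38.4) = 19.3698 degrees


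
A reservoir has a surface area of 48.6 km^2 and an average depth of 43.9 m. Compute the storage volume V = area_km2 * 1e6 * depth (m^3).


V = 48.6 * 1e6 * 43.9 = 2.1335e+09 m^3


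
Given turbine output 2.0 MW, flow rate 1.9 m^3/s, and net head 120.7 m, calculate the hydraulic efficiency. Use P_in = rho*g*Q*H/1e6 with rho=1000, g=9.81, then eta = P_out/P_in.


P_in = 1000 * 9.81 * 1.9 * 120.7 / 1e6 = 2.2497 MW
eta = 2.0 / 2.2497 = 0.8890


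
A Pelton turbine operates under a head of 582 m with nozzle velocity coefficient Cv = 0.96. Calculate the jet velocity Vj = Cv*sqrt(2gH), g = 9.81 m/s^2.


Vj = 0.96 * sqrt(2*9.81*582) = 102.5846 m/s


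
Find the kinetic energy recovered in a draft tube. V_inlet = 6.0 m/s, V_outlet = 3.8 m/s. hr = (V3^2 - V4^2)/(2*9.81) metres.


hr = (6.0^2 - 3.8^2) / (2*9.81) = 1.0989 m


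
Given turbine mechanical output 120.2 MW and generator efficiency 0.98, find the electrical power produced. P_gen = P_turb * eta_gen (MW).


P_gen = 120.2 * 0.98 = 117.7960 MW


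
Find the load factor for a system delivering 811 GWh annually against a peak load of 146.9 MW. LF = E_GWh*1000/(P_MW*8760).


LF = 811 * 1000 / (146.9 * 8760) = 0.6302


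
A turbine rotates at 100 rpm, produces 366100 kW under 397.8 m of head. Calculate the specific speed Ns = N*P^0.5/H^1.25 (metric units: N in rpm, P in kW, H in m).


Ns = 100 * 366100^0.5 / 397.8^1.25 = 34.0580


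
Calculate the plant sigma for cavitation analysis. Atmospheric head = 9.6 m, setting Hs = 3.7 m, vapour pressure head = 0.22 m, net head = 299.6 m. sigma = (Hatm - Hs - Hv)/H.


sigma = (9.6 - 3.7 - 0.22) / 299.6 = 0.0190


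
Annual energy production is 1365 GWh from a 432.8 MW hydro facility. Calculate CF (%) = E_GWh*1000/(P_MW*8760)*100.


CF = 1365 * 1000 / (432.8 * 8760) * 100 = 36.0032 %


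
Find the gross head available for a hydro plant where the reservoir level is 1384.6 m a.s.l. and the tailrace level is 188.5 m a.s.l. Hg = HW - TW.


Hg = 1384.6 - 188.5 = 1196.1000 m


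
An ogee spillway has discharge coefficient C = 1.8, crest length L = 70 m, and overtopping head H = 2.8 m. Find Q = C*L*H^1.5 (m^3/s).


Q = 1.8 * 70 * 2.8^1.5 = 590.3473 m^3/s


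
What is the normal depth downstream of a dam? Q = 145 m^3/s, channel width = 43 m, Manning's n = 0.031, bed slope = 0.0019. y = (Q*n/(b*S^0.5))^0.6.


y = (145 * 0.031 / (43 * 0.0019^0.5))^0.6 = 1.6902 m


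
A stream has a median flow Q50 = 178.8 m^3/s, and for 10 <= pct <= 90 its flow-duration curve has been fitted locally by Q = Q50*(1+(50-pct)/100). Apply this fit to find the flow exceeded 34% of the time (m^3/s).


Q = 178.8 * (1 + (50 - 34)/100) = 207.4080 m^3/s


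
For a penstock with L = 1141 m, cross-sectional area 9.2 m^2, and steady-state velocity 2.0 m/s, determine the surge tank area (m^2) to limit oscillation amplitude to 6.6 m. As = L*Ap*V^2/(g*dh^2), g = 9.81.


As = 1141 * 9.2 * 2.0^2 / (9.81 * 6.6^2) = 98.2600 m^2


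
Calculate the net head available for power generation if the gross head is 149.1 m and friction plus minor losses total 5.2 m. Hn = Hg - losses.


Hn = 149.1 - 5.2 = 143.9000 m


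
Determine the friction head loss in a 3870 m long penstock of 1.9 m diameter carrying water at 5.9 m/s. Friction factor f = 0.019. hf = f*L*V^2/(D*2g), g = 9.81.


hf = 0.019 * 3870 * 5.9^2 / (1.9 * 2 * 9.81) = 68.6619 m


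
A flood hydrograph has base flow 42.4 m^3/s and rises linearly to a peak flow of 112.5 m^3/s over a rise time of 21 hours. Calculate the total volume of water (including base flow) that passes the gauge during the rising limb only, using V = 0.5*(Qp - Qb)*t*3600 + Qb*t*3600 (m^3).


V = 0.5*(112.5 - 42.4)*21*3600 + 42.4*21*3600 = 5.8552e+06 m^3


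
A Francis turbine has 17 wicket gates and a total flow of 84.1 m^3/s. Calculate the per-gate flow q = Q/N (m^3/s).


q = 84.1 / 17 = 4.9471 m^3/s


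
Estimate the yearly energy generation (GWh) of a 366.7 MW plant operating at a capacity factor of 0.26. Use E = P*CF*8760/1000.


E = 366.7 * 0.26 * 8760 / 1000 = 835.1959 GWh


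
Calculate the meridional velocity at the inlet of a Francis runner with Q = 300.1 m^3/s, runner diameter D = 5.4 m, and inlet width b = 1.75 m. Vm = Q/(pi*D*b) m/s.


Vm = 300.1 / (pi * 5.4 * 1.75) = 10.1084 m/s


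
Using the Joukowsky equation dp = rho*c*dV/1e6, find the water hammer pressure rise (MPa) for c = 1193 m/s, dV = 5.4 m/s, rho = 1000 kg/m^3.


dp = 1000 * 1193 * 5.4 / 1e6 = 6.4422 MPa


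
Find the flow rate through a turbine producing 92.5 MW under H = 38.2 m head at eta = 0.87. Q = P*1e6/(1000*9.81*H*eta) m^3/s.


Q = 92.5 * 1e6 / (1000 * 9.81 * 38.2 * 0.87) = 283.7201 m^3/s


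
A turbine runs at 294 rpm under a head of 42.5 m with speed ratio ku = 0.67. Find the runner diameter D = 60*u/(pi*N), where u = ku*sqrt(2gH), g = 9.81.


u = 0.67 * sqrt(2*9.81*42.5) = 19.3472 m/s
D = 60 * 19.3472 / (pi * 294) = 1.2568 m


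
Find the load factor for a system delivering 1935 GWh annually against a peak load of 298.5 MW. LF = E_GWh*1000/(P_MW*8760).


LF = 1935 * 1000 / (298.5 * 8760) = 0.7400


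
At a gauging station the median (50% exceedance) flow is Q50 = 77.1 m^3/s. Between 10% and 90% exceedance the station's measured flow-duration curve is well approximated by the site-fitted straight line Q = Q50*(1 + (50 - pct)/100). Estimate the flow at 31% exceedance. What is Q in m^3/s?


Q = 77.1 * (1 + (50 - 31)/100) = 91.7490 m^3/s


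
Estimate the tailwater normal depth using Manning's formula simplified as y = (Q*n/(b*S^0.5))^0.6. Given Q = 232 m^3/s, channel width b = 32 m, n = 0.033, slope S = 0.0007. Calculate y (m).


y = (232 * 0.033 / (32 * 0.0007^0.5))^0.6 = 3.7478 m


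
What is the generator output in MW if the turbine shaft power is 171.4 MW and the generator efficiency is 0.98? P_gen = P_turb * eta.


P_gen = 171.4 * 0.98 = 167.9720 MW


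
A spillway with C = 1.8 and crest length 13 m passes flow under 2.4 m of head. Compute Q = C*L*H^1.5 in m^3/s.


Q = 1.8 * 13 * 2.4^1.5 = 87.0027 m^3/s


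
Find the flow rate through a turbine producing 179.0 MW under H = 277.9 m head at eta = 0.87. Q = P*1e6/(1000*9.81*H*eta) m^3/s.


Q = 179.0 * 1e6 / (1000 * 9.81 * 277.9 * 0.87) = 75.4703 m^3/s


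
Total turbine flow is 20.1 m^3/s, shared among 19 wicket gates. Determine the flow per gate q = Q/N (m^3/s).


q = 20.1 / 19 = 1.0579 m^3/s


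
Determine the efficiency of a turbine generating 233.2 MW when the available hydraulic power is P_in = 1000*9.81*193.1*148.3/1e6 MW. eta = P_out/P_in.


P_in = 1000 * 9.81 * 193.1 * 148.3 / 1e6 = 280.9263 MW
eta = 233.2 / 280.9263 = 0.8301


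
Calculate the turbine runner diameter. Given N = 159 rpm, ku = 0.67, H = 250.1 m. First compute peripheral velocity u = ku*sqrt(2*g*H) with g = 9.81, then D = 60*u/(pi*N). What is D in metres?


u = 0.67 * sqrt(2*9.81*250.1) = 46.9333 m/s
D = 60 * 46.9333 / (pi * 159) = 5.6375 m


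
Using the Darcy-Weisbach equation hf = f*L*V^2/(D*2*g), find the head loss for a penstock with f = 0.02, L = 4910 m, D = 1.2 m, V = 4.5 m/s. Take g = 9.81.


hf = 0.02 * 4910 * 4.5^2 / (1.2 * 2 * 9.81) = 84.4610 m


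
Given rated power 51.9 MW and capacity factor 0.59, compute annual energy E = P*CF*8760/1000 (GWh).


E = 51.9 * 0.59 * 8760 / 1000 = 268.2400 GWh


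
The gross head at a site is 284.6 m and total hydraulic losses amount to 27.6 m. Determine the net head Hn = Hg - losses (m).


Hn = 284.6 - 27.6 = 257.0000 m


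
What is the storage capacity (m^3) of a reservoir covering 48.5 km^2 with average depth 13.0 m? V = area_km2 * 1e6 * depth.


V = 48.5 * 1e6 * 13.0 = 6.3050e+08 m^3


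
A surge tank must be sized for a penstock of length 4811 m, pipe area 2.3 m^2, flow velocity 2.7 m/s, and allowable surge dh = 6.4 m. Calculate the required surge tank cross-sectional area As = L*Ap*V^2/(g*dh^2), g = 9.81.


As = 4811 * 2.3 * 2.7^2 / (9.81 * 6.4^2) = 200.7529 m^2


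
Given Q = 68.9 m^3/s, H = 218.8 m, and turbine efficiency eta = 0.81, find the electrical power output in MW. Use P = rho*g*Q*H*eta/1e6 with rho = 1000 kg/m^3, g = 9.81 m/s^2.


P = 1000 * 9.81 * 68.9 * 218.8 * 0.81 / 1e6 = 119.7900 MW


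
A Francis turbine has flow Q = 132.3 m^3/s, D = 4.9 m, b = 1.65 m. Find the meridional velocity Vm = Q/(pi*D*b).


Vm = 132.3 / (pi * 4.9 * 1.65) = 5.2087 m/s


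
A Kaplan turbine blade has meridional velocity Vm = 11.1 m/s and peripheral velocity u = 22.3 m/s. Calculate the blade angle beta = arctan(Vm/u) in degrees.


beta = arctan(11.1 / 22.3) = 26.4622 degrees


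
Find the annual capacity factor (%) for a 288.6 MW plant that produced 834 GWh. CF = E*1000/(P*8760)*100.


CF = 834 * 1000 / (288.6 * 8760) * 100 = 32.9887 %


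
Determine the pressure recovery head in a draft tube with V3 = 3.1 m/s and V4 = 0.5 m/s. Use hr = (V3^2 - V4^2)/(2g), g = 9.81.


hr = (3.1^2 - 0.5^2) / (2*9.81) = 0.4771 m


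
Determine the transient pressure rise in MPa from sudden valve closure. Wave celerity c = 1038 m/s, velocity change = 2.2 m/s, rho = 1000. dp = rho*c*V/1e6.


dp = 1000 * 1038 * 2.2 / 1e6 = 2.2836 MPa


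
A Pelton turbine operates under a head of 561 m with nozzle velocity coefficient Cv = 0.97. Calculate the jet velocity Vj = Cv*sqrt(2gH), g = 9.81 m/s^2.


Vj = 0.97 * sqrt(2*9.81*561) = 101.7660 m/s


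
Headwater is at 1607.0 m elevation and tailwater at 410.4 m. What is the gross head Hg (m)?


Hg = 1607.0 - 410.4 = 1196.6000 m


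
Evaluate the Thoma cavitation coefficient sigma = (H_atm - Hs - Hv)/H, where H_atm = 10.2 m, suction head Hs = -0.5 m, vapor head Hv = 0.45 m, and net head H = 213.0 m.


sigma = (10.2 - (-0.5) - 0.45) / 213.0 = 0.0481


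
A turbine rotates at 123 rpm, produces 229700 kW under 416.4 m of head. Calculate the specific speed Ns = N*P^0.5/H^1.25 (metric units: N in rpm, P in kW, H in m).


Ns = 123 * 229700^0.5 / 416.4^1.25 = 31.3399


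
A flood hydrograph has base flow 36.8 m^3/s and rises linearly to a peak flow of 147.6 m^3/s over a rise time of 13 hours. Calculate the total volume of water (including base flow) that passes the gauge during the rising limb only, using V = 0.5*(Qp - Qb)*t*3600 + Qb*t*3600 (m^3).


V = 0.5*(147.6 - 36.8)*13*3600 + 36.8*13*3600 = 4.3150e+06 m^3


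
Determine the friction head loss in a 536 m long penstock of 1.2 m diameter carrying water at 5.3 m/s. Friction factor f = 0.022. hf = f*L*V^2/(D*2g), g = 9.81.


hf = 0.022 * 536 * 5.3^2 / (1.2 * 2 * 9.81) = 14.0689 m


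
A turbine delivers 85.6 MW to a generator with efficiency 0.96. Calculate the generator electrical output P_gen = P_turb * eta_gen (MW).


P_gen = 85.6 * 0.96 = 82.1760 MW


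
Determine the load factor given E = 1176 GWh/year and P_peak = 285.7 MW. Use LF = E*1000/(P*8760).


LF = 1176 * 1000 / (285.7 * 8760) = 0.4699


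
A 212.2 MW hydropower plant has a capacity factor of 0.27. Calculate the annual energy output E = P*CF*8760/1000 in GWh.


E = 212.2 * 0.27 * 8760 / 1000 = 501.8954 GWh


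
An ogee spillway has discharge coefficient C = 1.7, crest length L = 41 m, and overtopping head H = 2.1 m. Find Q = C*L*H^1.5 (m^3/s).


Q = 1.7 * 41 * 2.1^1.5 = 212.1103 m^3/s


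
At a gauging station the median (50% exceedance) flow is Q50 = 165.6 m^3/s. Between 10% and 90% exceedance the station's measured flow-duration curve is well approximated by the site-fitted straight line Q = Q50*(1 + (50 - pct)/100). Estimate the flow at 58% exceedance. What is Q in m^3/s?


Q = 165.6 * (1 + (50 - 58)/100) = 152.3520 m^3/s


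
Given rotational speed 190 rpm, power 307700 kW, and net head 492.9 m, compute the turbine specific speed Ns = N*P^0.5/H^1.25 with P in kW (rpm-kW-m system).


Ns = 190 * 307700^0.5 / 492.9^1.25 = 45.3805


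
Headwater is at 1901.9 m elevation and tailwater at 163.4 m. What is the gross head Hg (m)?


Hg = 1901.9 - 163.4 = 1738.5000 m


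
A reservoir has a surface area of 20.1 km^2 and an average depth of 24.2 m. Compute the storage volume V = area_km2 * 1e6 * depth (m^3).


V = 20.1 * 1e6 * 24.2 = 4.8642e+08 m^3


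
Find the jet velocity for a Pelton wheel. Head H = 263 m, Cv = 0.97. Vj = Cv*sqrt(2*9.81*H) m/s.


Vj = 0.97 * sqrt(2*9.81*263) = 69.6786 m/s


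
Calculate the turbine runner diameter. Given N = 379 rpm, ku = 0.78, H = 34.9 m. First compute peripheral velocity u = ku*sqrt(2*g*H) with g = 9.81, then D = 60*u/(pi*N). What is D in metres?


u = 0.78 * sqrt(2*9.81*34.9) = 20.4106 m/s
D = 60 * 20.4106 / (pi * 379) = 1.0285 m


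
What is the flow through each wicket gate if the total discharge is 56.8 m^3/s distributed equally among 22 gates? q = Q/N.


q = 56.8 / 22 = 2.5818 m^3/s


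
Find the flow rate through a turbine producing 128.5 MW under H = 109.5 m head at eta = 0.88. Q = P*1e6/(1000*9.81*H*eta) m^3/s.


Q = 128.5 * 1e6 / (1000 * 9.81 * 109.5 * 0.88) = 135.9369 m^3/s


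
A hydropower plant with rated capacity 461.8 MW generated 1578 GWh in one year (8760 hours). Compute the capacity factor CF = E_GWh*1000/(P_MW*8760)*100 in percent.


CF = 1578 * 1000 / (461.8 * 8760) * 100 = 39.0076 %


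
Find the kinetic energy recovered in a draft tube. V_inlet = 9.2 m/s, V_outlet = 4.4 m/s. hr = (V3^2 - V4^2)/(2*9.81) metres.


hr = (9.2^2 - 4.4^2) / (2*9.81) = 3.3272 m


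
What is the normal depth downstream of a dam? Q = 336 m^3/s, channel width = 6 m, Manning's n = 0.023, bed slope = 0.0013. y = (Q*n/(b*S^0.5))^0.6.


y = (336 * 0.023 / (6 * 0.0013^0.5))^0.6 = 8.5461 m


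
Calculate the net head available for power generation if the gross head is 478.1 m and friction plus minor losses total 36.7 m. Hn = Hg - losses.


Hn = 478.1 - 36.7 = 441.4000 m


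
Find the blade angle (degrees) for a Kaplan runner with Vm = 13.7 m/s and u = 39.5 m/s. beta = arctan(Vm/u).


beta = arctan(13.7 / 39.5) = 19.1284 degrees


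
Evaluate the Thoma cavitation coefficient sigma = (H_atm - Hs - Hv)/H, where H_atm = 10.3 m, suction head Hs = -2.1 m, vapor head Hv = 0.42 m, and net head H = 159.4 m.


sigma = (10.3 - (-2.1) - 0.42) / 159.4 = 0.0752


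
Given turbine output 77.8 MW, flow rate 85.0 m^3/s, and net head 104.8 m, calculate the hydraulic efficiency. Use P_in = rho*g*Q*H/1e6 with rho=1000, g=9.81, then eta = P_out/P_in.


P_in = 1000 * 9.81 * 85.0 * 104.8 / 1e6 = 87.3875 MW
eta = 77.8 / 87.3875 = 0.8903


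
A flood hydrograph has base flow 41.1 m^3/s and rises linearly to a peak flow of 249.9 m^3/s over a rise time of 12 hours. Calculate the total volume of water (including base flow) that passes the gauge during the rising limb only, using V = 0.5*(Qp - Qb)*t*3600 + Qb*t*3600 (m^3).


V = 0.5*(249.9 - 41.1)*12*3600 + 41.1*12*3600 = 6.2856e+06 m^3


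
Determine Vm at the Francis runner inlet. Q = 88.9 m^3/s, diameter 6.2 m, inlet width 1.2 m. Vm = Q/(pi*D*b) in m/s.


Vm = 88.9 / (pi * 6.2 * 1.2) = 3.8035 m/s


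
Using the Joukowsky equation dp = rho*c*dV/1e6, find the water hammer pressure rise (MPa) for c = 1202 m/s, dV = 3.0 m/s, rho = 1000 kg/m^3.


dp = 1000 * 1202 * 3.0 / 1e6 = 3.6060 MPa


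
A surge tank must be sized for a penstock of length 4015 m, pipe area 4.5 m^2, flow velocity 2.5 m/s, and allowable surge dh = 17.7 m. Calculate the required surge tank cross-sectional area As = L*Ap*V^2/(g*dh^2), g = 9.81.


As = 4015 * 4.5 * 2.5^2 / (9.81 * 17.7^2) = 36.7420 m^2


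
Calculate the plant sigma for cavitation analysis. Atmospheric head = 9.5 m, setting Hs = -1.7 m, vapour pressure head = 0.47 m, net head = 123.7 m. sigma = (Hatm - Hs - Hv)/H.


sigma = (9.5 - (-1.7) - 0.47) / 123.7 = 0.0867


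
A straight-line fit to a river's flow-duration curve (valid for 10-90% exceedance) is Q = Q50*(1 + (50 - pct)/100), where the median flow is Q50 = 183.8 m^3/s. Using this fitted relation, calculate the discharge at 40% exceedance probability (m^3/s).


Q = 183.8 * (1 + (50 - 40)/100) = 202.1800 m^3/s


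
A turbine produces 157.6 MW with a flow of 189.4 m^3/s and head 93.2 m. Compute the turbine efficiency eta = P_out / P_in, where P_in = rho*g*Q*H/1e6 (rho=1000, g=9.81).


P_in = 1000 * 9.81 * 189.4 * 93.2 / 1e6 = 173.1669 MW
eta = 157.6 / 173.1669 = 0.9101


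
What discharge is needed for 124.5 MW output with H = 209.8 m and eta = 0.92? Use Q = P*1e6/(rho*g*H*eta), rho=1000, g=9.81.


Q = 124.5 * 1e6 / (1000 * 9.81 * 209.8 * 0.92) = 65.7517 m^3/s


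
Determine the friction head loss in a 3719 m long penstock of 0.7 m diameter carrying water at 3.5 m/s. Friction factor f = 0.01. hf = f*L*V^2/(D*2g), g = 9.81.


hf = 0.01 * 3719 * 3.5^2 / (0.7 * 2 * 9.81) = 33.1715 m


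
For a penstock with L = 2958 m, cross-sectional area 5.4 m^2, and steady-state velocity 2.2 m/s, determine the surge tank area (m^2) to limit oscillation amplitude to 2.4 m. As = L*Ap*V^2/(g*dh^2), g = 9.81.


As = 2958 * 5.4 * 2.2^2 / (9.81 * 2.4^2) = 1368.1881 m^2


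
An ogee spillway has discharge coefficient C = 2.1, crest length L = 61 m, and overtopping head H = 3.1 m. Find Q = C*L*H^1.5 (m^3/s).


Q = 2.1 * 61 * 3.1^1.5 = 699.1843 m^3/s


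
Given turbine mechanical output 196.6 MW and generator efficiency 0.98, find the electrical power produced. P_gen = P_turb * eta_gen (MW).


P_gen = 196.6 * 0.98 = 192.6680 MW


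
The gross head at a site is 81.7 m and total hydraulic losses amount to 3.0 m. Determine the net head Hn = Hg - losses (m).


Hn = 81.7 - 3.0 = 78.7000 m


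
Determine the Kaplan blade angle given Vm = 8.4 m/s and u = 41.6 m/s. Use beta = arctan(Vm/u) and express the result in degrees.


beta = arctan(8.4 / 41.6) = 11.4158 degrees


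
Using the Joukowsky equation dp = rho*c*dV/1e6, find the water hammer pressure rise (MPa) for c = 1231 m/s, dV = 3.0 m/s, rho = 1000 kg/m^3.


dp = 1000 * 1231 * 3.0 / 1e6 = 3.6930 MPa


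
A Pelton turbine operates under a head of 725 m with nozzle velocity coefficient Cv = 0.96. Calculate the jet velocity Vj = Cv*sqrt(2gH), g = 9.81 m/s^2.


Vj = 0.96 * sqrt(2*9.81*725) = 114.4958 m/s


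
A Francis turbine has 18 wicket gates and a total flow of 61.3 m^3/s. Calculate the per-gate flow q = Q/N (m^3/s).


q = 61.3 / 18 = 3.4056 m^3/s


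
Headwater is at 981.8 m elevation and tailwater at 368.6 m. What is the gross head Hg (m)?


Hg = 981.8 - 368.6 = 613.2000 m


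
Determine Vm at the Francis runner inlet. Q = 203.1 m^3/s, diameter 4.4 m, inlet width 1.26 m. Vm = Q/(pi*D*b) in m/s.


Vm = 203.1 / (pi * 4.4 * 1.26) = 11.6610 m/s


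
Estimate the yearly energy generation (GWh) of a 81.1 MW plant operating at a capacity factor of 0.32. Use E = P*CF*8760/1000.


E = 81.1 * 0.32 * 8760 / 1000 = 227.3395 GWh


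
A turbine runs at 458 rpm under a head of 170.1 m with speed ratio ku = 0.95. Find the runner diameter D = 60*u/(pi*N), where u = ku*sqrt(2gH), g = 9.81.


u = 0.95 * sqrt(2*9.81*170.1) = 54.8814 m/s
D = 60 * 54.8814 / (pi * 458) = 2.2886 m


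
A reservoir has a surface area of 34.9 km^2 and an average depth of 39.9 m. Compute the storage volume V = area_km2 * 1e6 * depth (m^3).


V = 34.9 * 1e6 * 39.9 = 1.3925e+09 m^3


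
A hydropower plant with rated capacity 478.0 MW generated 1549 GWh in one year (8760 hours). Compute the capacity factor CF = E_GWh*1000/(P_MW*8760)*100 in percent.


CF = 1549 * 1000 / (478.0 * 8760) * 100 = 36.9930 %


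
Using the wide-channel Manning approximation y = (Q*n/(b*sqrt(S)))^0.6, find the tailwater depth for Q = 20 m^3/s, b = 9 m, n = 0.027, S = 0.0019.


y = (20 * 0.027 / (9 * 0.0019^0.5))^0.6 = 1.2113 m


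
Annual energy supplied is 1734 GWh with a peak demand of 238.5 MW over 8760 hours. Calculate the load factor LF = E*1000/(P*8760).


LF = 1734 * 1000 / (238.5 * 8760) = 0.8300


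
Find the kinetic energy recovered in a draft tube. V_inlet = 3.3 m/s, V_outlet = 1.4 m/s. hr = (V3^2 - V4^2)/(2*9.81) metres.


hr = (3.3^2 - 1.4^2) / (2*9.81) = 0.4551 m


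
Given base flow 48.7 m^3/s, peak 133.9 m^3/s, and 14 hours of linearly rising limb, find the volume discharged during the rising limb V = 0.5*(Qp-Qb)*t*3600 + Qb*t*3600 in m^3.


V = 0.5*(133.9 - 48.7)*14*3600 + 48.7*14*3600 = 4.6015e+06 m^3


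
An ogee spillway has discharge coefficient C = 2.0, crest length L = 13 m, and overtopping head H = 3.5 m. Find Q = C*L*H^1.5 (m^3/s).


Q = 2.0 * 13 * 3.5^1.5 = 170.2454 m^3/s


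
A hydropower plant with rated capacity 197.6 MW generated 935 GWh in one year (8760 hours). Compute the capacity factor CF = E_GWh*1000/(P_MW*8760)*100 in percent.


CF = 935 * 1000 / (197.6 * 8760) * 100 = 54.0158 %


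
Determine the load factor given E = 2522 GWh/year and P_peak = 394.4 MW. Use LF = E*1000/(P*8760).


LF = 2522 * 1000 / (394.4 * 8760) = 0.7300


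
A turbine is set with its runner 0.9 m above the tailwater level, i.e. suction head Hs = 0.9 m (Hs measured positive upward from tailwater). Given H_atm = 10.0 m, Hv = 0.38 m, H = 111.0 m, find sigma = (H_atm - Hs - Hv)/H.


sigma = (10.0 - 0.9 - 0.38) / 111.0 = 0.0786


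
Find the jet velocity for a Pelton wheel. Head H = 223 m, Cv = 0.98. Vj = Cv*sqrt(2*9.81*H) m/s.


Vj = 0.98 * sqrt(2*9.81*223) = 64.8228 m/s


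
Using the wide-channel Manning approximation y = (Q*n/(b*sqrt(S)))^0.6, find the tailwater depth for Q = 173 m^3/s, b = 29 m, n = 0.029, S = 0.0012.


y = (173 * 0.029 / (29 * 0.0012^0.5))^0.6 = 2.6247 m


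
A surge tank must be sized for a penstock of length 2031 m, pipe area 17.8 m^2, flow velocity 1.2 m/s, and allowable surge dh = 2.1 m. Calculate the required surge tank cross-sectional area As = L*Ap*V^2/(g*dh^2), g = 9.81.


As = 2031 * 17.8 * 1.2^2 / (9.81 * 2.1^2) = 1203.3302 m^2


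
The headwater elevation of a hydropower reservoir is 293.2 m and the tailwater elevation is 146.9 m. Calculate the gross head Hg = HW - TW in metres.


Hg = 293.2 - 146.9 = 146.3000 m


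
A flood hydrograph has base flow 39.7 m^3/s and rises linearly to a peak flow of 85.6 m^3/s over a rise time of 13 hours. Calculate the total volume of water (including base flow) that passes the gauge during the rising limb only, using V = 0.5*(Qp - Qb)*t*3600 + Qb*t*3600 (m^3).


V = 0.5*(85.6 - 39.7)*13*3600 + 39.7*13*3600 = 2.9320e+06 m^3


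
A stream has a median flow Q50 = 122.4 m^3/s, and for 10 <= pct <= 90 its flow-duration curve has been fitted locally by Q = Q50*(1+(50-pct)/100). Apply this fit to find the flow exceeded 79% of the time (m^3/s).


Q = 122.4 * (1 + (50 - 79)/100) = 86.9040 m^3/s


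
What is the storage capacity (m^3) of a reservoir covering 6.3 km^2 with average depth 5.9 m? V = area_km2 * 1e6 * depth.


V = 6.3 * 1e6 * 5.9 = 3.7170e+07 m^3


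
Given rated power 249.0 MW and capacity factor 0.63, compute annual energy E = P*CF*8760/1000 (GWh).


E = 249.0 * 0.63 * 8760 / 1000 = 1374.1812 GWh


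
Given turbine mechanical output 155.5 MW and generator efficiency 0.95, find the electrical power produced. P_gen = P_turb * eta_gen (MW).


P_gen = 155.5 * 0.95 = 147.7250 MW


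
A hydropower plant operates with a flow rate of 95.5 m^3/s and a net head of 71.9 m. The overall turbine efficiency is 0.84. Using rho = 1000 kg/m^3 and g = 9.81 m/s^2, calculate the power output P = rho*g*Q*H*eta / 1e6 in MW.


P = 1000 * 9.81 * 95.5 * 71.9 * 0.84 / 1e6 = 56.5823 MW


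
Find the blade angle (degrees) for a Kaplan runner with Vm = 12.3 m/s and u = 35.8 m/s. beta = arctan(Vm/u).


beta = arctan(12.3 / 35.8) = 18.9615 degrees


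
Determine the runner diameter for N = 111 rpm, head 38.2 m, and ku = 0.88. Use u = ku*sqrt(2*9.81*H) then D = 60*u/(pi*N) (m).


u = 0.88 * sqrt(2*9.81*38.2) = 24.0915 m/s
D = 60 * 24.0915 / (pi * 111) = 4.1452 m


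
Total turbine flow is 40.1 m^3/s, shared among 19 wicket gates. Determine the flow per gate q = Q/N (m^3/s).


q = 40.1 / 19 = 2.1105 m^3/s


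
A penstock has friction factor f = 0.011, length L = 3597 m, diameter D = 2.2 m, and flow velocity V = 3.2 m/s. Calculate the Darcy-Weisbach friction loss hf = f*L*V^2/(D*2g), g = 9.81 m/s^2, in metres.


hf = 0.011 * 3597 * 3.2^2 / (2.2 * 2 * 9.81) = 9.3867 m


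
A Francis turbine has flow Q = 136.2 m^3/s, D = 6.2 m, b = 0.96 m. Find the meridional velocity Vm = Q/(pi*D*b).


Vm = 136.2 / (pi * 6.2 * 0.96) = 7.2839 m/s


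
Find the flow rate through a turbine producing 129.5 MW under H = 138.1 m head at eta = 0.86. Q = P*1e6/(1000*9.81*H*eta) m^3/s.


Q = 129.5 * 1e6 / (1000 * 9.81 * 138.1 * 0.86) = 111.1498 m^3/s


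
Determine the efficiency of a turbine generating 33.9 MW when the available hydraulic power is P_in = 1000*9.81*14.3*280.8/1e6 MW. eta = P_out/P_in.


P_in = 1000 * 9.81 * 14.3 * 280.8 / 1e6 = 39.3915 MW
eta = 33.9 / 39.3915 = 0.8606


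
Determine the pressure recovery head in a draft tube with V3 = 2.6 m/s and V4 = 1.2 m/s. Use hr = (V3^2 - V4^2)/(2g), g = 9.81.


hr = (2.6^2 - 1.2^2) / (2*9.81) = 0.2712 m


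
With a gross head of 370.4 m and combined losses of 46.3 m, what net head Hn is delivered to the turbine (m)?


Hn = 370.4 - 46.3 = 324.1000 m


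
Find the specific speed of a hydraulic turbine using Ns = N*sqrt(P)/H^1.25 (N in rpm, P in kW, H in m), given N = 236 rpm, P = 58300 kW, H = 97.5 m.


Ns = 236 * 58300^0.5 / 97.5^1.25 = 185.9904


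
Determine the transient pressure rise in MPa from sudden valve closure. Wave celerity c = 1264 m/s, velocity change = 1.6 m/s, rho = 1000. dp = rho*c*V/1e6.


dp = 1000 * 1264 * 1.6 / 1e6 = 2.0224 MPa


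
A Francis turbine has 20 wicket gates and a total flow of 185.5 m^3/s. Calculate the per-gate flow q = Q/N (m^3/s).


q = 185.5 / 20 = 9.2750 m^3/s


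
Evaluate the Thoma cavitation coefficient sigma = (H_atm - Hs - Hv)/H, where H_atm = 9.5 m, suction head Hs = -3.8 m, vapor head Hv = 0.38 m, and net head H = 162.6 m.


sigma = (9.5 - (-3.8) - 0.38) / 162.6 = 0.0795


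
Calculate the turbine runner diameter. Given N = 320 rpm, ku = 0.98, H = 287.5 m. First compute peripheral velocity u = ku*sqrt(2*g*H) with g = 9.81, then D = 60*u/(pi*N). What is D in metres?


u = 0.98 * sqrt(2*9.81*287.5) = 73.6028 m/s
D = 60 * 73.6028 / (pi * 320) = 4.3928 m


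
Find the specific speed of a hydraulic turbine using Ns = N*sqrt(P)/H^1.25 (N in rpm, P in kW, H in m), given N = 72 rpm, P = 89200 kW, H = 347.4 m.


Ns = 72 * 89200^0.5 / 347.4^1.25 = 14.3376


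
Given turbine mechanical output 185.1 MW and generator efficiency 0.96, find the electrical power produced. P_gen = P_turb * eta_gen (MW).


P_gen = 185.1 * 0.96 = 177.6960 MW


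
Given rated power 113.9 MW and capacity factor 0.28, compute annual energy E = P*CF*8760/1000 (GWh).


E = 113.9 * 0.28 * 8760 / 1000 = 279.3739 GWh


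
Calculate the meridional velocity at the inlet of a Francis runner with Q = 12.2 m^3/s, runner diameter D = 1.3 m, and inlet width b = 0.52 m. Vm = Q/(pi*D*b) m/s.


Vm = 12.2 / (pi * 1.3 * 0.52) = 5.7446 m/s


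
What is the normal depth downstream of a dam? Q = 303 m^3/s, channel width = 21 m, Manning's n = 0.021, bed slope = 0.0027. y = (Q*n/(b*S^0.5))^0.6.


y = (303 * 0.021 / (21 * 0.0027^0.5))^0.6 = 2.8804 m


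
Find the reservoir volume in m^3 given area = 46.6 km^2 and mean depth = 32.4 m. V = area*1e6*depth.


V = 46.6 * 1e6 * 32.4 = 1.5098e+09 m^3


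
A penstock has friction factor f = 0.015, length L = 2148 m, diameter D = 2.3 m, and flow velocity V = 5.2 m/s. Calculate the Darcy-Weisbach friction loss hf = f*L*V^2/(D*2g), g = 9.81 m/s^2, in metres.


hf = 0.015 * 2148 * 5.2^2 / (2.3 * 2 * 9.81) = 19.3066 m


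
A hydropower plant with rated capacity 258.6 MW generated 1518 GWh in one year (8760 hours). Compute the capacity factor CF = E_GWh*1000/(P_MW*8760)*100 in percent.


CF = 1518 * 1000 / (258.6 * 8760) * 100 = 67.0099 %


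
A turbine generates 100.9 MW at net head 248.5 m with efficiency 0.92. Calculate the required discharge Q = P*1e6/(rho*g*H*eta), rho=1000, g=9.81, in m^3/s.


Q = 100.9 * 1e6 / (1000 * 9.81 * 248.5 * 0.92) = 44.9892 m^3/s


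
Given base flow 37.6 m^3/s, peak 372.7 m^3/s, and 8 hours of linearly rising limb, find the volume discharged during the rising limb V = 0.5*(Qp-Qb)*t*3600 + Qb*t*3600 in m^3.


V = 0.5*(372.7 - 37.6)*8*3600 + 37.6*8*3600 = 5.9083e+06 m^3


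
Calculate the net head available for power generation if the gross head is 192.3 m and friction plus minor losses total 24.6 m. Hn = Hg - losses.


Hn = 192.3 - 24.6 = 167.7000 m


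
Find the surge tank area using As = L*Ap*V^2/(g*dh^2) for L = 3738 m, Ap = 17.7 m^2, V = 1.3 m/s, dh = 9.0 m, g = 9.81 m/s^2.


As = 3738 * 17.7 * 1.3^2 / (9.81 * 9.0^2) = 140.7166 m^2


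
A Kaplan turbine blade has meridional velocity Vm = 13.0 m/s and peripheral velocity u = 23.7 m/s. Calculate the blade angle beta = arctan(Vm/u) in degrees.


beta = arctan(13.0 / 23.7) = 28.7458 degrees


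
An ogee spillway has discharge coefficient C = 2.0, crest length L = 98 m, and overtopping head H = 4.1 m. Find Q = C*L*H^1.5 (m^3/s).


Q = 2.0 * 98 * 4.1^1.5 = 1627.1660 m^3/s


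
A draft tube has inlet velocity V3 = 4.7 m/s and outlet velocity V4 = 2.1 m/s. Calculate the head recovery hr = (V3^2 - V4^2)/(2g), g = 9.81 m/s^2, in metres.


hr = (4.7^2 - 2.1^2) / (2*9.81) = 0.9011 m


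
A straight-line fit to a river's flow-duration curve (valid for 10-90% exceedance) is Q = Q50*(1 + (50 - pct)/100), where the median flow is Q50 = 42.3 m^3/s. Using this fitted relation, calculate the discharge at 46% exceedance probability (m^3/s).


Q = 42.3 * (1 + (50 - 46)/100) = 43.9920 m^3/s


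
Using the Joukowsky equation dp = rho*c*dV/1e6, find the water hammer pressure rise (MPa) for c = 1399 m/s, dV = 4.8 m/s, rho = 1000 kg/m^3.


dp = 1000 * 1399 * 4.8 / 1e6 = 6.7152 MPa


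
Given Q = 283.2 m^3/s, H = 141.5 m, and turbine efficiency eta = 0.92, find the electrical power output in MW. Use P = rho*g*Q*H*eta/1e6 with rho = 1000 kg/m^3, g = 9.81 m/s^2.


P = 1000 * 9.81 * 283.2 * 141.5 * 0.92 / 1e6 = 361.6650 MW


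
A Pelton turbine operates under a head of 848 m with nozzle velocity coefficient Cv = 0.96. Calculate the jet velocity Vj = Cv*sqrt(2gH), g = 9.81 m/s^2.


Vj = 0.96 * sqrt(2*9.81*848) = 123.8279 m/s


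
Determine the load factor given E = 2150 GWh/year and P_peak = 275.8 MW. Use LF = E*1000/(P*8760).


LF = 2150 * 1000 / (275.8 * 8760) = 0.8899


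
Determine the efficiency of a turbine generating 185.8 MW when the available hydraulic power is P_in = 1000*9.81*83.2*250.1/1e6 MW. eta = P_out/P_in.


P_in = 1000 * 9.81 * 83.2 * 250.1 / 1e6 = 204.1296 MW
eta = 185.8 / 204.1296 = 0.9102


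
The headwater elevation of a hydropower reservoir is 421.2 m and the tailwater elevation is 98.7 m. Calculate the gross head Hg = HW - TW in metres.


Hg = 421.2 - 98.7 = 322.5000 m


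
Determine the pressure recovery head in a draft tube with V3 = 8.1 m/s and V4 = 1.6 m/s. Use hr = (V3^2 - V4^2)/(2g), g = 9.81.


hr = (8.1^2 - 1.6^2) / (2*9.81) = 3.2136 m


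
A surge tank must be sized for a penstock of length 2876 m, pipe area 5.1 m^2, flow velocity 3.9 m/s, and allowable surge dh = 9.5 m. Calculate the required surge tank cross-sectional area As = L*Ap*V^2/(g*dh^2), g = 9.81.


As = 2876 * 5.1 * 3.9^2 / (9.81 * 9.5^2) = 251.9835 m^2


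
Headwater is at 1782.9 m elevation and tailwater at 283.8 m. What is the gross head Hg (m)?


Hg = 1782.9 - 283.8 = 1499.1000 m


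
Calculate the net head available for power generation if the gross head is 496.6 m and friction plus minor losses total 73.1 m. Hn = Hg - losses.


Hn = 496.6 - 73.1 = 423.5000 m


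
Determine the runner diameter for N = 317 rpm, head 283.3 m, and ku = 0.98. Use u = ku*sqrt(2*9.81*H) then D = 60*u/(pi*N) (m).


u = 0.98 * sqrt(2*9.81*283.3) = 73.0632 m/s
D = 60 * 73.0632 / (pi * 317) = 4.4019 m


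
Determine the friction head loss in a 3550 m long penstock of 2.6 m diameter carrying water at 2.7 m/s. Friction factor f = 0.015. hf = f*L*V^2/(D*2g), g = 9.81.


hf = 0.015 * 3550 * 2.7^2 / (2.6 * 2 * 9.81) = 7.6098 m


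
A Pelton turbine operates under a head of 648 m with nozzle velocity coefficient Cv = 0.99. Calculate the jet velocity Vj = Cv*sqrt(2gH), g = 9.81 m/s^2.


Vj = 0.99 * sqrt(2*9.81*648) = 111.6278 m/s


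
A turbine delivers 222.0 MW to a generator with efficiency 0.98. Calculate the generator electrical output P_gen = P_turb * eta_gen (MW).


P_gen = 222.0 * 0.98 = 217.5600 MW


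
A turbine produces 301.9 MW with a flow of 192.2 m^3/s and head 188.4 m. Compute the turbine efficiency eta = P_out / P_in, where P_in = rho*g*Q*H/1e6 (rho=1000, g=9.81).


P_in = 1000 * 9.81 * 192.2 * 188.4 / 1e6 = 355.2248 MW
eta = 301.9 / 355.2248 = 0.8499


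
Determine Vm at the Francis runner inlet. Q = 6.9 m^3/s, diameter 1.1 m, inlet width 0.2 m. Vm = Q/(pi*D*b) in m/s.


Vm = 6.9 / (pi * 1.1 * 0.2) = 9.9834 m/s


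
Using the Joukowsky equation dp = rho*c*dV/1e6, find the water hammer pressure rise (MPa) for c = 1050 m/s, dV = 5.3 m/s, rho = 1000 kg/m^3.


dp = 1000 * 1050 * 5.3 / 1e6 = 5.5650 MPa


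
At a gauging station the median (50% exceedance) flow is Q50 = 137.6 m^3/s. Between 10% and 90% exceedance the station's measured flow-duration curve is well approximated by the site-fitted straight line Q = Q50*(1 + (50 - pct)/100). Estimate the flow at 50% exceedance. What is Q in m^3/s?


Q = 137.6 * (1 + (50 - 50)/100) = 137.6000 m^3/s


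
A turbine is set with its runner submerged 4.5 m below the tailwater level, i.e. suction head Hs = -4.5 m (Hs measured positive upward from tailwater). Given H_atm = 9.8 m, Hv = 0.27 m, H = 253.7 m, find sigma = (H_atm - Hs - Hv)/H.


sigma = (9.8 - (-4.5) - 0.27) / 253.7 = 0.0553


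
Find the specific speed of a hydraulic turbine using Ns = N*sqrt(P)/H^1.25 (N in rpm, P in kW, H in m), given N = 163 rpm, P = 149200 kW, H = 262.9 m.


Ns = 163 * 149200^0.5 / 262.9^1.25 = 59.4749


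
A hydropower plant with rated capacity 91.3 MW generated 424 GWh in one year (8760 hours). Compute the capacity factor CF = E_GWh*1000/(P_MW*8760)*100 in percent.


CF = 424 * 1000 / (91.3 * 8760) * 100 = 53.0140 %


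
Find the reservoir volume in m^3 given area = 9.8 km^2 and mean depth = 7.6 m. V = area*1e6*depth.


V = 9.8 * 1e6 * 7.6 = 7.4480e+07 m^3


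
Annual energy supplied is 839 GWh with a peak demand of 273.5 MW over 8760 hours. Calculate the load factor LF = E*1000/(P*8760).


LF = 839 * 1000 / (273.5 * 8760) = 0.3502


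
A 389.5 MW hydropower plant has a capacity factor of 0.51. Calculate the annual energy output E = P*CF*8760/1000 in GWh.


E = 389.5 * 0.51 * 8760 / 1000 = 1740.1302 GWh


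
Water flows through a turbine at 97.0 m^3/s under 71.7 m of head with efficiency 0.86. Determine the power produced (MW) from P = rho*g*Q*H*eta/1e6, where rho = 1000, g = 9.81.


P = 1000 * 9.81 * 97.0 * 71.7 * 0.86 / 1e6 = 58.6757 MW


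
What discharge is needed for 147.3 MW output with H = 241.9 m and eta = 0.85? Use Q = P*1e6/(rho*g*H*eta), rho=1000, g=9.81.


Q = 147.3 * 1e6 / (1000 * 9.81 * 241.9 * 0.85) = 73.0262 m^3/s


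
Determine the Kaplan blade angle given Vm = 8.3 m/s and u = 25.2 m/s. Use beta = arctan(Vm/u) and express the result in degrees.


beta = arctan(8.3 / 25.2) = 18.2301 degrees


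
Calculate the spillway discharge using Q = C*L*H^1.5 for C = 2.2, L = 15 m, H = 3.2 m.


Q = 2.2 * 15 * 3.2^1.5 = 188.9030 m^3/s


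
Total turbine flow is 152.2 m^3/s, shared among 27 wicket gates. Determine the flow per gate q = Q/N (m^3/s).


q = 152.2 / 27 = 5.6370 m^3/s


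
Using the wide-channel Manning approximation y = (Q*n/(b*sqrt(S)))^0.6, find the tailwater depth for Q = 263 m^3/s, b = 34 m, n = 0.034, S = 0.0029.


y = (263 * 0.034 / (34 * 0.0029^0.5))^0.6 = 2.5897 m


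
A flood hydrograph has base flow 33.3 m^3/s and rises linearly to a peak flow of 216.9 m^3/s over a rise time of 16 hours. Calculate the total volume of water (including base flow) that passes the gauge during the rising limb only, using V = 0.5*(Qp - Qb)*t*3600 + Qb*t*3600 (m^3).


V = 0.5*(216.9 - 33.3)*16*3600 + 33.3*16*3600 = 7.2058e+06 m^3


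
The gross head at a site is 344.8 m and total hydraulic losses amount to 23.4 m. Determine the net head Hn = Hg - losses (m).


Hn = 344.8 - 23.4 = 321.4000 m


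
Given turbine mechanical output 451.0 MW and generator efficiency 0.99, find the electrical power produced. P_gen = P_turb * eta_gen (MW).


P_gen = 451.0 * 0.99 = 446.4900 MW


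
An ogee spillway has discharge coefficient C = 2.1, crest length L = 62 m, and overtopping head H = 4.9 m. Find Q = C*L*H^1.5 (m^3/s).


Q = 2.1 * 62 * 4.9^1.5 = 1412.2289 m^3/s


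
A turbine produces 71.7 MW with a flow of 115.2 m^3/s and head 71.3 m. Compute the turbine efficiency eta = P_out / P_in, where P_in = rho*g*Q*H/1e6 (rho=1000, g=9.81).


P_in = 1000 * 9.81 * 115.2 * 71.3 / 1e6 = 80.5770 MW
eta = 71.7 / 80.5770 = 0.8898


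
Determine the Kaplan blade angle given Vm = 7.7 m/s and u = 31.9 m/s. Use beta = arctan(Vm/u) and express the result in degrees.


beta = arctan(7.7 / 31.9) = 13.5704 degrees


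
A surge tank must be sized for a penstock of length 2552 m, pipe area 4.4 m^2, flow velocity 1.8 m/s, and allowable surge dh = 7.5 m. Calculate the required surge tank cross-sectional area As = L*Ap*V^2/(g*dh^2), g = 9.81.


As = 2552 * 4.4 * 1.8^2 / (9.81 * 7.5^2) = 65.9306 m^2


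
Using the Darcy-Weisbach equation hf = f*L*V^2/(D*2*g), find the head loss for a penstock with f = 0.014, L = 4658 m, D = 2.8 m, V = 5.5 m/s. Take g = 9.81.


hf = 0.014 * 4658 * 5.5^2 / (2.8 * 2 * 9.81) = 35.9084 m
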